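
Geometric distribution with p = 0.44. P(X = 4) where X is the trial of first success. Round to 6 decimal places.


P = (1-p)^(k-1) * p
(1-p)^(k-1) = 0.56^3 = 0.175616
P = 0.175616 * 0.44 = 0.07727104

0.077271


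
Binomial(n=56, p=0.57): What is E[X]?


E[X] = n*p = 56 * 0.57 = 31.92

31.92


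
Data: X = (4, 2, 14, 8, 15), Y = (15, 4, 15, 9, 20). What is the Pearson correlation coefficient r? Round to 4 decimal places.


r = sum((xi-xbar)(yi-ybar)) / sqrt(sum((xi-xbar)^2) * sum((yi-ybar)^2))
n = 5, xbar = 43/5 = 8.6, ybar = 63/5 = 12.6
Sxy = sum((xi-xbar)(yi-ybar)) = 108.2
Sxx = sum((xi-xbar)^2) = 135.2
Syy = sum((yi-ybar)^2) = 153.2
sqrt(Sxx*Syy) ≈ 143.918866
r = Sxy / sqrt(Sxx*Syy) = 108.2 / 143.918866 ≈ 0.751812

0.7518


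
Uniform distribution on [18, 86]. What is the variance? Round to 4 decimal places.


Var = (b-a)^2 / 12
(b-a)^2 = (86 - 18)^2 = 4624
Var = 4624/12 ≈ 385.333333

385.3333


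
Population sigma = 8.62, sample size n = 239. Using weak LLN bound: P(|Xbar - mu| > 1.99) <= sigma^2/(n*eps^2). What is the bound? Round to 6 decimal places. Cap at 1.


bound = min(1, sigma^2/(n*eps^2))
sigma^2 = 8.62^2 = 74.3044
n*eps^2 = 239 * 1.99^2 = 239 * 3.9601 = 946.4639
sigma^2/(n*eps^2) = 74.3044 / 946.4639 ≈ 0.07850738

0.078507


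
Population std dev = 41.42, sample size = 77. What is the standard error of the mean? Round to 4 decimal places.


SE = sigma / sqrt(n)
sqrt(77) ≈ 8.774964
SE = 41.42 / 8.774964 ≈ 4.720247

4.7202


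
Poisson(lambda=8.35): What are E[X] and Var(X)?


E[X] = Var(X) = lambda = 8.35

8.35, 8.35


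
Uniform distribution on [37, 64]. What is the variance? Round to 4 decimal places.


Var = (b-a)^2 / 12
(b-a)^2 = (64 - 37)^2 = 729
Var = 729/12 = 60.75

60.7500


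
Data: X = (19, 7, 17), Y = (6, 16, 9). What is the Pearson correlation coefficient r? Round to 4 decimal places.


r = sum((xi-xbar)(yi-ybar)) / sqrt(sum((xi-xbar)^2) * sum((yi-ybar)^2))
n = 3, xbar = 43/3 ≈ 14.333333, ybar = 31/3 ≈ 10.333333
Sxy = sum((xi-xbar)(yi-ybar)) = -196/3 ≈ -65.333333
Sxx = sum((xi-xbar)^2) = 248/3 ≈ 82.666667
Syy = sum((yi-ybar)^2) = 158/3 ≈ 52.666667
sqrt(Sxx*Syy) ≈ 65.983163
r = Sxy / sqrt(Sxx*Syy) = -65.333333 / 65.983163 ≈ -0.990152

-0.9902


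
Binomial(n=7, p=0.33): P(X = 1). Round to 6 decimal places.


P = C(n,k) * p^k * (1-p)^(n-k)
C(7,1) = 7
p^k = 0.33^1 = 0.33
(1-p)^(n-k) = 0.67^6 ≈ 0.09045838
P = 7 * 0.33 * 0.09045838 ≈ 0.208959

0.208959


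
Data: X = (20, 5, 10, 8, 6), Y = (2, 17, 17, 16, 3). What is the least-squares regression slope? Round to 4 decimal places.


b = sum((xi-xbar)(yi-ybar)) / sum((xi-xbar)^2)
n = 5, xbar = 49/5 = 9.8, ybar = 55/5 = 11
Sxy = sum((xi-xbar)(yi-ybar)) = -98
Sxx = sum((xi-xbar)^2) = 144.8
b = Sxy / Sxx = -245/362 ≈ -0.676796

-0.6768


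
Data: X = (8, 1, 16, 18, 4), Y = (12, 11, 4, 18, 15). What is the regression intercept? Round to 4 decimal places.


a = ybar - b*xbar, where b = sum((xi-xbar)(yi-ybar)) / sum((xi-xbar)^2)
n = 5, xbar = 47/5 = 9.4, ybar = 60/5 = 12
Sxy = sum((xi-xbar)(yi-ybar)) = -9
Sxx = sum((xi-xbar)^2) = 219.2
b = Sxy / Sxx = -45/1096 ≈ -0.041058
a = 12 - (-0.041058) * 9.4 = 13575/1096 ≈ 12.385949

12.3859


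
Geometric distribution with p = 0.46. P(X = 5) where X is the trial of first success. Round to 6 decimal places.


P = (1-p)^(k-1) * p
(1-p)^(k-1) = 0.54^4 = 0.08503056
P = 0.08503056 * 0.46 ≈ 0.03911406

0.039114


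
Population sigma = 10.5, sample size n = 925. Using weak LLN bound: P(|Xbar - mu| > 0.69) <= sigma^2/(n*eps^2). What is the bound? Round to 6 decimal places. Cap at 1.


bound = min(1, sigma^2/(n*eps^2))
sigma^2 = 10.5^2 = 110.25
n*eps^2 = 925 * 0.69^2 = 925 * 0.4761 = 440.3925
sigma^2/(n*eps^2) = 110.25 / 440.3925 ≈ 0.25034486

0.250345


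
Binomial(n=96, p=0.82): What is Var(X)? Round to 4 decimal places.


Var = n*p*(1-p) = 96 * 0.82 * 0.18 = 14.1696

14.1696


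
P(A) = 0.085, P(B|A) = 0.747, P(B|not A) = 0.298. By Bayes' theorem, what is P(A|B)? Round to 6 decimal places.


P(A|B) = P(B|A)*P(A) / P(B), P(B) = P(B|A)*P(A) + P(B|not A)*P(not A)
P(B|A)*P(A) = 0.747 * 0.085 = 0.063495
P(B|not A)*P(not A) = 0.298 * 0.915 = 0.27267
P(B) = 0.063495 + 0.27267 = 0.336165
P(A|B) = 0.063495 / 0.336165 ≈ 0.18888046

0.188880


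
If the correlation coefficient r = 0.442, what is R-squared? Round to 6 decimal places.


R^2 = r^2 = (0.442)^2 = 0.195364

0.195364


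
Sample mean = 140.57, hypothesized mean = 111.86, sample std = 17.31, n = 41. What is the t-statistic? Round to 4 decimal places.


t = (xbar - mu0) / (s/sqrt(n))
xbar - mu0 = 140.57 - 111.86 = 28.71
sqrt(41) ≈ 6.40312424
s/sqrt(n) = 17.31 / 6.40312424 ≈ 2.70336782
t = 28.71 / 2.70336782 ≈ 10.620086

10.6201


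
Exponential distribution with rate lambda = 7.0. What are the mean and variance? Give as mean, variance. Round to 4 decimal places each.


mean = 1/lam, var = 1/lam^2
mean = 1 / 7.0 = 1/7 ≈ 0.142857
lam^2 = 7.0^2 = 49
var = 1 / 49 = 1/49 ≈ 0.020408

0.1429, 0.0204


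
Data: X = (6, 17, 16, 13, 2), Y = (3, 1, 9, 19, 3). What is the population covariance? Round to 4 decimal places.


Cov = (1/n)*sum((xi-xbar)(yi-ybar))
n = 5, xbar = 54/5 = 10.8, ybar = 35/5 = 7
sum((xi-xbar)(yi-ybar)) = 54
Cov = 54 / 5 = 10.8

10.8000


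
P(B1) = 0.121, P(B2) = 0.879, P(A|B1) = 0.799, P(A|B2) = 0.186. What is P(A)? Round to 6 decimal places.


P(A) = P(A|B1)*P(B1) + P(A|B2)*P(B2)
P(A|B1)*P(B1) = 0.799 * 0.121 = 0.096679
P(A|B2)*P(B2) = 0.186 * 0.879 = 0.163494
P(A) = 0.096679 + 0.163494 = 0.260173

0.260173


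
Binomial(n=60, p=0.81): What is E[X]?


E[X] = n*p = 60 * 0.81 = 48.6

48.6


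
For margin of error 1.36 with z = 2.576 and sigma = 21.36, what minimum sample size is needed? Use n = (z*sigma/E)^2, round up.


z*sigma/E = 2.576 * 21.36 / 1.36 = 85974/2125 ≈ 40.458353
(z*sigma/E)^2 ≈ 1636.878323
round up: n = 1637

1637


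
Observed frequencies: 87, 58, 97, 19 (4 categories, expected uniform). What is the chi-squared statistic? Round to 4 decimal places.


chi2 = sum((O-E)^2/E), E = total/4
total = 261, E = 261/4 = 65.25
(87 - 65.25)^2 / 65.25 = 473.0625 / 65.25 = 7.25
(58 - 65.25)^2 / 65.25 = 52.5625 / 65.25 = 29/36 ≈ 0.805556
(97 - 65.25)^2 / 65.25 = 1008.0625 / 65.25 = 16129/1044 ≈ 15.449234
(19 - 65.25)^2 / 65.25 = 2139.0625 / 65.25 = 34225/1044 ≈ 32.782567
chi2 = 4897/87 ≈ 56.287356

56.2874


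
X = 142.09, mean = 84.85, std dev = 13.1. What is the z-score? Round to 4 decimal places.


z = (X - mu) / sigma
X - mu = 142.09 - 84.85 = 57.24
z = 57.24 / 13.1 = 2862/655 ≈ 4.369466

4.3695


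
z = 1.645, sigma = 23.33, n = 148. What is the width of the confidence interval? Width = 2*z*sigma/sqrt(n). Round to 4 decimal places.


width = 2*z*sigma/sqrt(n)
2*z*sigma = 2 * 1.645 * 23.33 = 76.7557
sqrt(148) ≈ 12.165525
width = 76.7557 / 12.165525 ≈ 6.309280

6.3093


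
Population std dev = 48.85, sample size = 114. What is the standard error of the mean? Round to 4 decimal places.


SE = sigma / sqrt(n)
sqrt(114) ≈ 10.677078
SE = 48.85 / 10.677078 ≈ 4.575222

4.5752


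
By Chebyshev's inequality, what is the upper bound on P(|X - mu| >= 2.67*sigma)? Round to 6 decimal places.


P <= 1/k^2
k^2 = 2.67^2 = 7.1289
1/k^2 = 1 / 7.1289 ≈ 0.14027410

0.140274


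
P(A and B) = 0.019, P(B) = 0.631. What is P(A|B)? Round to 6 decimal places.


P(A|B) = P(A and B) / P(B) = 0.019 / 0.631 = 19/631 ≈ 0.03011094

0.030111


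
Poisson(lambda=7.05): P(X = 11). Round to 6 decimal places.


P = e^(-lam) * lam^k / k!
e^(-7.05) ≈ 0.0008674090
lam^k = 7.05^11 ≈ 2138357365.598084
k! = 11! = 39916800
P = 0.0008674090 * 2138357365.598084 / 39916800 ≈ 0.046467

0.046467


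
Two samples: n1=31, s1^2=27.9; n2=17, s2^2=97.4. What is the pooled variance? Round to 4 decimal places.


sp^2 = ((n1-1)*s1^2 + (n2-1)*s2^2)/(n1+n2-2)
(n1-1)*s1^2 = 30 * 27.9 = 837
(n2-1)*s2^2 = 16 * 97.4 = 1558.4
numerator = 837 + 1558.4 = 2395.4
n1+n2-2 = 46
sp^2 = 2395.4 / 46 = 11977/230 ≈ 52.073913

52.0739


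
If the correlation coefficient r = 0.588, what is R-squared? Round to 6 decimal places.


R^2 = r^2 = (0.588)^2 = 0.345744

0.345744


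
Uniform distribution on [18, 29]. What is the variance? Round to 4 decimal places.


Var = (b-a)^2 / 12
(b-a)^2 = (29 - 18)^2 = 121
Var = 121/12 ≈ 10.083333

10.0833


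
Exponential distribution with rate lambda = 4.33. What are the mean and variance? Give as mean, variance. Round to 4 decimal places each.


mean = 1/lam, var = 1/lam^2
mean = 1 / 4.33 = 100/433 ≈ 0.230947
lam^2 = 4.33^2 = 18.7489
var = 1 / 18.7489 ≈ 0.053336

0.2309, 0.0533


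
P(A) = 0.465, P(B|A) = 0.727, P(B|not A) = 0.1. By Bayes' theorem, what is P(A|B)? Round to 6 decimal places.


P(A|B) = P(B|A)*P(A) / P(B), P(B) = P(B|A)*P(A) + P(B|not A)*P(not A)
P(B|A)*P(A) = 0.727 * 0.465 = 0.338055
P(B|not A)*P(not A) = 0.1 * 0.535 = 0.0535
P(B) = 0.338055 + 0.0535 = 0.391555
P(A|B) = 0.338055 / 0.391555 ≈ 0.86336530

0.863365


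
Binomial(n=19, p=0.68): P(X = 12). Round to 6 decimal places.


P = C(n,k) * p^k * (1-p)^(n-k)
C(19,12) = 50388
p^k = 0.68^12 ≈ 0.009774779
(1-p)^(n-k) = 0.32^7 ≈ 0.0003435974
P = 50388 * 0.009774779 * 0.0003435974 ≈ 0.169233

0.169233


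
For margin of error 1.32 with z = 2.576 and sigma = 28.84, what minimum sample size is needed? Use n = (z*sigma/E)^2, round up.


z*sigma/E = 2.576 * 28.84 / 1.32 = 232162/4125 ≈ 56.281697
(z*sigma/E)^2 ≈ 3167.629414
round up: n = 3168

3168


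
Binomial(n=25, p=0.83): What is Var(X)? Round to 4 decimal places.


Var = n*p*(1-p) = 25 * 0.83 * 0.17 = 3.5275

3.5275


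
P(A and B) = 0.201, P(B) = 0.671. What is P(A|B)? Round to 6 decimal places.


P(A|B) = P(A and B) / P(B) = 0.201 / 0.671 = 201/671 ≈ 0.29955291

0.299553


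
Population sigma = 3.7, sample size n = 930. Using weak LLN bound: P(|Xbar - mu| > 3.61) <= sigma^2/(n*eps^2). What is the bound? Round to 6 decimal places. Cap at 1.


bound = min(1, sigma^2/(n*eps^2))
sigma^2 = 3.7^2 = 13.69
n*eps^2 = 930 * 3.61^2 = 930 * 13.0321 = 12119.853
sigma^2/(n*eps^2) = 13.69 / 12119.853 ≈ 0.00112955

0.001130


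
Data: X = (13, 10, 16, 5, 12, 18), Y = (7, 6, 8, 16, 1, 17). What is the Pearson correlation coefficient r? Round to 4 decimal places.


r = sum((xi-xbar)(yi-ybar)) / sqrt(sum((xi-xbar)^2) * sum((yi-ybar)^2))
n = 6, xbar = 74/6 = 37/3 ≈ 12.333333, ybar = 55/6 ≈ 9.166667
Sxy = sum((xi-xbar)(yi-ybar)) = -4/3 ≈ -1.333333
Sxx = sum((xi-xbar)^2) = 316/3 ≈ 105.333333
Syy = sum((yi-ybar)^2) = 1145/6 ≈ 190.833333
sqrt(Sxx*Syy) ≈ 141.778387
r = Sxy / sqrt(Sxx*Syy) = -1.333333 / 141.778387 ≈ -0.009404

-0.0094


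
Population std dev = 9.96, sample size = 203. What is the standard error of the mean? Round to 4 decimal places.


SE = sigma / sqrt(n)
sqrt(203) ≈ 14.247807
SE = 9.96 / 14.247807 ≈ 0.699055

0.6991


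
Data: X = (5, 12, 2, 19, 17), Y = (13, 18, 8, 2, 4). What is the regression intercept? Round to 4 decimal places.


a = ybar - b*xbar, where b = sum((xi-xbar)(yi-ybar)) / sum((xi-xbar)^2)
n = 5, xbar = 55/5 = 11, ybar = 45/5 = 9
Sxy = sum((xi-xbar)(yi-ybar)) = -92
Sxx = sum((xi-xbar)^2) = 218
b = Sxy / Sxx = -46/109 ≈ -0.422018
a = 9 - (-0.422018) * 11 = 1487/109 ≈ 13.642202

13.6422


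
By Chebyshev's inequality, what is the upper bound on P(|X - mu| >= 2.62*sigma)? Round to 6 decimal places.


P <= 1/k^2
k^2 = 2.62^2 = 6.8644
1/k^2 = 1 / 6.8644 ≈ 0.14567916

0.145679


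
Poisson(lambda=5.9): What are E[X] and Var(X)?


E[X] = Var(X) = lambda = 5.9

5.9, 5.9


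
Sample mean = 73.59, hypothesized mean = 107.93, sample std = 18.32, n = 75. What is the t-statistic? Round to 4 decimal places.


t = (xbar - mu0) / (s/sqrt(n))
xbar - mu0 = 73.59 - 107.93 = -34.34
sqrt(75) ≈ 8.66025404
s/sqrt(n) = 18.32 / 8.66025404 ≈ 2.11541139
t = -34.34 / 2.11541139 ≈ -16.233249

-16.2332


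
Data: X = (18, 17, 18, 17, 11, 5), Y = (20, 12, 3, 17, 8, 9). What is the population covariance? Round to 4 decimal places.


Cov = (1/n)*sum((xi-xbar)(yi-ybar))
n = 6, xbar = 86/6 = 43/3 ≈ 14.333333, ybar = 69/6 = 11.5
sum((xi-xbar)(yi-ybar)) = 51
Cov = 51 / 6 = 8.5

8.5000


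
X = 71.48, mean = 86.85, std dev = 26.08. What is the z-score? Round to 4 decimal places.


z = (X - mu) / sigma
X - mu = 71.48 - 86.85 = -15.37
z = -15.37 / 26.08 = -1537/2608 ≈ -0.589340

-0.5893


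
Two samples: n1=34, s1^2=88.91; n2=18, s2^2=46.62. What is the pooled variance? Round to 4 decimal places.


sp^2 = ((n1-1)*s1^2 + (n2-1)*s2^2)/(n1+n2-2)
(n1-1)*s1^2 = 33 * 88.91 = 2934.03
(n2-1)*s2^2 = 17 * 46.62 = 792.54
numerator = 2934.03 + 792.54 = 3726.57
n1+n2-2 = 50
sp^2 = 3726.57 / 50 = 74.5314

74.5314


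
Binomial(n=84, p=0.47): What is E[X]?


E[X] = n*p = 84 * 0.47 = 39.48

39.48


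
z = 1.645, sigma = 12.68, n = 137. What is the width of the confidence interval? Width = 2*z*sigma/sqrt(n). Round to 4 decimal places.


width = 2*z*sigma/sqrt(n)
2*z*sigma = 2 * 1.645 * 12.68 = 41.7172
sqrt(137) ≈ 11.704700
width = 41.7172 / 11.704700 ≈ 3.564141

3.5641


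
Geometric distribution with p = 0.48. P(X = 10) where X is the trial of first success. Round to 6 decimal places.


P = (1-p)^(k-1) * p
(1-p)^(k-1) = 0.52^9 ≈ 0.002779906
P = 0.002779906 * 0.48 ≈ 0.001334355

0.001334


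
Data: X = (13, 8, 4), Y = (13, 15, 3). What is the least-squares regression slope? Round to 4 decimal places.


b = sum((xi-xbar)(yi-ybar)) / sum((xi-xbar)^2)
n = 3, xbar = 25/3 ≈ 8.333333, ybar = 31/3 ≈ 10.333333
Sxy = sum((xi-xbar)(yi-ybar)) = 128/3 ≈ 42.666667
Sxx = sum((xi-xbar)^2) = 122/3 ≈ 40.666667
b = Sxy / Sxx = 64/61 ≈ 1.049180

1.0492


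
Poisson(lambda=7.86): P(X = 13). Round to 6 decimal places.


P = e^(-lam) * lam^k / k!
e^(-7.86) ≈ 0.0003858739
lam^k = 7.86^13 ≈ 437011734347.163585
k! = 13! = 6227020800
P = 0.0003858739 * 437011734347.163585 / 6227020800 ≈ 0.027081

0.027081


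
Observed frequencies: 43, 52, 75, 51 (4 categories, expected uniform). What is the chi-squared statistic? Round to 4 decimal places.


chi2 = sum((O-E)^2/E), E = total/4
total = 221, E = 221/4 = 55.25
(43 - 55.25)^2 / 55.25 = 150.0625 / 55.25 = 2401/884 ≈ 2.716063
(52 - 55.25)^2 / 55.25 = 10.5625 / 55.25 = 13/68 ≈ 0.191176
(75 - 55.25)^2 / 55.25 = 390.0625 / 55.25 = 6241/884 ≈ 7.059955
(51 - 55.25)^2 / 55.25 = 18.0625 / 55.25 = 17/52 ≈ 0.326923
chi2 = 175/17 ≈ 10.294118

10.2941


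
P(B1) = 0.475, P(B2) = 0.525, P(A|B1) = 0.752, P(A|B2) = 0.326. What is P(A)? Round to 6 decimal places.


P(A) = P(A|B1)*P(B1) + P(A|B2)*P(B2)
P(A|B1)*P(B1) = 0.752 * 0.475 = 0.3572
P(A|B2)*P(B2) = 0.326 * 0.525 = 0.17115
P(A) = 0.3572 + 0.17115 = 0.52835

0.528350


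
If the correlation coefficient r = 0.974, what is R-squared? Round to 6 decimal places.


R^2 = r^2 = (0.974)^2 = 0.948676

0.948676


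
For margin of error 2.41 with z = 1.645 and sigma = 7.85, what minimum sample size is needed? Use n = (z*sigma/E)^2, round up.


z*sigma/E = 1.645 * 7.85 / 2.41 = 51653/9640 ≈ 5.358195
(z*sigma/E)^2 ≈ 28.710254
round up: n = 29

29


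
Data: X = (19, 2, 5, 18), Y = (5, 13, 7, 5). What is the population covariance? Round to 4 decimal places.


Cov = (1/n)*sum((xi-xbar)(yi-ybar))
n = 4, xbar = 44/4 = 11, ybar = 30/4 = 7.5
sum((xi-xbar)(yi-ybar)) = -84
Cov = -84 / 4 = -21

-21.0000


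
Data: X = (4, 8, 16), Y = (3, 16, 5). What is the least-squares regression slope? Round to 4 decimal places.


b = sum((xi-xbar)(yi-ybar)) / sum((xi-xbar)^2)
n = 3, xbar = 28/3 ≈ 9.333333, ybar = 24/3 = 8
Sxy = sum((xi-xbar)(yi-ybar)) = -4
Sxx = sum((xi-xbar)^2) = 224/3 ≈ 74.666667
b = Sxy / Sxx = -3/56 ≈ -0.053571

-0.0536


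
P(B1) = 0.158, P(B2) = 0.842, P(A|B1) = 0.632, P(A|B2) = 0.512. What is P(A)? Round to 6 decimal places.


P(A) = P(A|B1)*P(B1) + P(A|B2)*P(B2)
P(A|B1)*P(B1) = 0.632 * 0.158 = 0.099856
P(A|B2)*P(B2) = 0.512 * 0.842 = 0.431104
P(A) = 0.099856 + 0.431104 = 0.53096

0.530960


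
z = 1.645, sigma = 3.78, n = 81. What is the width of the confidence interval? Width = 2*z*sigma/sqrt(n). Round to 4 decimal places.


width = 2*z*sigma/sqrt(n)
2*z*sigma = 2 * 1.645 * 3.78 = 12.4362
sqrt(81) = 9
width = 12.4362 / 9 = 1.3818

1.3818


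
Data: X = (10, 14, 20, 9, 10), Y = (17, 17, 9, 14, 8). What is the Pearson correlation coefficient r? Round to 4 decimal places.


r = sum((xi-xbar)(yi-ybar)) / sqrt(sum((xi-xbar)^2) * sum((yi-ybar)^2))
n = 5, xbar = 63/5 = 12.6, ybar = 65/5 = 13
Sxy = sum((xi-xbar)(yi-ybar)) = -25
Sxx = sum((xi-xbar)^2) = 83.2
Syy = sum((yi-ybar)^2) = 74
sqrt(Sxx*Syy) ≈ 78.465279
r = Sxy / sqrt(Sxx*Syy) = -25 / 78.465279 ≈ -0.318612

-0.3186


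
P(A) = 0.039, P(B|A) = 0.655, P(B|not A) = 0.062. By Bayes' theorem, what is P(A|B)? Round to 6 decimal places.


P(A|B) = P(B|A)*P(A) / P(B), P(B) = P(B|A)*P(A) + P(B|not A)*P(not A)
P(B|A)*P(A) = 0.655 * 0.039 = 0.025545
P(B|not A)*P(not A) = 0.062 * 0.961 = 0.059582
P(B) = 0.025545 + 0.059582 = 0.085127
P(A|B) = 0.025545 / 0.085127 ≈ 0.30008106

0.300081


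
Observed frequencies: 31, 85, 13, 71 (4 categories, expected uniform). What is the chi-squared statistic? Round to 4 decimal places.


chi2 = sum((O-E)^2/E), E = total/4
total = 200, E = 200/4 = 50
(31 - 50)^2 / 50 = 361 / 50 = 7.22
(85 - 50)^2 / 50 = 1225 / 50 = 24.5
(13 - 50)^2 / 50 = 1369 / 50 = 27.38
(71 - 50)^2 / 50 = 441 / 50 = 8.82
chi2 = 67.92

67.9200


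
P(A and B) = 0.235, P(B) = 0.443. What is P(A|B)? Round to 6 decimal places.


P(A|B) = P(A and B) / P(B) = 0.235 / 0.443 = 235/443 ≈ 0.53047404

0.530474


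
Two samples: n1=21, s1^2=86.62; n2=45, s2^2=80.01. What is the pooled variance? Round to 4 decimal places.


sp^2 = ((n1-1)*s1^2 + (n2-1)*s2^2)/(n1+n2-2)
(n1-1)*s1^2 = 20 * 86.62 = 1732.4
(n2-1)*s2^2 = 44 * 80.01 = 3520.44
numerator = 1732.4 + 3520.44 = 5252.84
n1+n2-2 = 64
sp^2 = 5252.84 / 64 = 82.075625

82.0756


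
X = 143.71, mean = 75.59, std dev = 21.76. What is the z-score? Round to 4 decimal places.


z = (X - mu) / sigma
X - mu = 143.71 - 75.59 = 68.12
z = 68.12 / 21.76 = 1703/544 ≈ 3.130515

3.1305


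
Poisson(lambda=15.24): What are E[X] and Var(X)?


E[X] = Var(X) = lambda = 15.24

15.24, 15.24


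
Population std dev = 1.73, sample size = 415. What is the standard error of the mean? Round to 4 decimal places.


SE = sigma / sqrt(n)
sqrt(415) ≈ 20.371549
SE = 1.73 / 20.371549 ≈ 0.084922

0.0849


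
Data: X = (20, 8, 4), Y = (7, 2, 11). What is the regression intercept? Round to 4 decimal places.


a = ybar - b*xbar, where b = sum((xi-xbar)(yi-ybar)) / sum((xi-xbar)^2)
n = 3, xbar = 32/3 ≈ 10.666667, ybar = 20/3 ≈ 6.666667
Sxy = sum((xi-xbar)(yi-ybar)) = -40/3 ≈ -13.333333
Sxx = sum((xi-xbar)^2) = 416/3 ≈ 138.666667
b = Sxy / Sxx = -5/52 ≈ -0.096154
a = 6.666667 - (-0.096154) * 10.666667 = 100/13 ≈ 7.692308

7.6923


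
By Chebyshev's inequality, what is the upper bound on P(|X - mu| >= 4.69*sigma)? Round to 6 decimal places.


P <= 1/k^2
k^2 = 4.69^2 = 21.9961
1/k^2 = 1 / 21.9961 ≈ 0.04546260

0.045463


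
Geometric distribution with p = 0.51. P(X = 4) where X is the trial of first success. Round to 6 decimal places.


P = (1-p)^(k-1) * p
(1-p)^(k-1) = 0.49^3 = 0.117649
P = 0.117649 * 0.51 = 0.06000099

0.060001


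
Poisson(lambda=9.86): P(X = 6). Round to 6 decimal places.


P = e^(-lam) * lam^k / k!
e^(-9.86) ≈ 0.00005222235
lam^k = 9.86^6 ≈ 918885.693021
k! = 6! = 720
P = 0.00005222235 * 918885.693021 / 720 ≈ 0.066648

0.066648


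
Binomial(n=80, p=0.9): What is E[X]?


E[X] = n*p = 80 * 0.9 = 72

72


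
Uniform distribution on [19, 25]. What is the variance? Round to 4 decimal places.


Var = (b-a)^2 / 12
(b-a)^2 = (25 - 19)^2 = 36
Var = 36/12 = 3

3.0000


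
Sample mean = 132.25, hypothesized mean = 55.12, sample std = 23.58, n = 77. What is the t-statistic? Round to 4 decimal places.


t = (xbar - mu0) / (s/sqrt(n))
xbar - mu0 = 132.25 - 55.12 = 77.13
sqrt(77) ≈ 8.77496439
s/sqrt(n) = 23.58 / 8.77496439 ≈ 2.68719039
t = 77.13 / 2.68719039 ≈ 28.702842

28.7028


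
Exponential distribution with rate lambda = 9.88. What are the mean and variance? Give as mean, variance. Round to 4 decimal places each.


mean = 1/lam, var = 1/lam^2
mean = 1 / 9.88 = 25/247 ≈ 0.101215
lam^2 = 9.88^2 = 97.6144
var = 1 / 97.6144 ≈ 0.010244

0.1012, 0.0102


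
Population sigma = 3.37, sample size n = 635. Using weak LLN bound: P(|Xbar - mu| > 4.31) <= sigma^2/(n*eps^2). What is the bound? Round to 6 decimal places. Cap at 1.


bound = min(1, sigma^2/(n*eps^2))
sigma^2 = 3.37^2 = 11.3569
n*eps^2 = 635 * 4.31^2 = 635 * 18.5761 = 11795.8235
sigma^2/(n*eps^2) = 11.3569 / 11795.8235 ≈ 0.00096279

0.000963


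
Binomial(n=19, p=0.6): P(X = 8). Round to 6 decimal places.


P = C(n,k) * p^k * (1-p)^(n-k)
C(19,8) = 75582
p^k = 0.6^8 = 0.01679616
(1-p)^(n-k) = 0.4^11 = 0.00004194304
P = 75582 * 0.01679616 * 0.00004194304 ≈ 0.053246

0.053246


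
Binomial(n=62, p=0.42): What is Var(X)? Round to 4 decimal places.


Var = n*p*(1-p) = 62 * 0.42 * 0.58 = 15.1032

15.1032


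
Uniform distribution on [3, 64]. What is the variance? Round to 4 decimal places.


Var = (b-a)^2 / 12
(b-a)^2 = (64 - 3)^2 = 3721
Var = 3721/12 ≈ 310.083333

310.0833


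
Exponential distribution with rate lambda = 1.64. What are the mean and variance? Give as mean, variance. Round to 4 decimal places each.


mean = 1/lam, var = 1/lam^2
mean = 1 / 1.64 = 25/41 ≈ 0.609756
lam^2 = 1.64^2 = 2.6896
var = 1 / 2.6896 = 625/1681 ≈ 0.371802

0.6098, 0.3718


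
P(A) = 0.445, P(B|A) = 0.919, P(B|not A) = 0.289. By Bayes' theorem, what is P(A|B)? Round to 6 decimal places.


P(A|B) = P(B|A)*P(A) / P(B), P(B) = P(B|A)*P(A) + P(B|not A)*P(not A)
P(B|A)*P(A) = 0.919 * 0.445 = 0.408955
P(B|not A)*P(not A) = 0.289 * 0.555 = 0.160395
P(B) = 0.408955 + 0.160395 = 0.56935
P(A|B) = 0.408955 / 0.56935 ≈ 0.71828401

0.718284


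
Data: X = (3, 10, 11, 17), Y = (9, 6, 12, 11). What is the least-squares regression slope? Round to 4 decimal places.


b = sum((xi-xbar)(yi-ybar)) / sum((xi-xbar)^2)
n = 4, xbar = 41/4 = 10.25, ybar = 38/4 = 9.5
Sxy = sum((xi-xbar)(yi-ybar)) = 16.5
Sxx = sum((xi-xbar)^2) = 98.75
b = Sxy / Sxx = 66/395 ≈ 0.167089

0.1671


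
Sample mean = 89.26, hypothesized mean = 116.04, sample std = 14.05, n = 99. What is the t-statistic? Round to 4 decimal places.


t = (xbar - mu0) / (s/sqrt(n))
xbar - mu0 = 89.26 - 116.04 = -26.78
sqrt(99) ≈ 9.94987437
s/sqrt(n) = 14.05 / 9.94987437 ≈ 1.41207813
t = -26.78 / 1.41207813 ≈ -18.964956

-18.9650


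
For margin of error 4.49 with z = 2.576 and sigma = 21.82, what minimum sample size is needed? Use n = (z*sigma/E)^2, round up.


z*sigma/E = 2.576 * 21.82 / 4.49 ≈ 12.518557
(z*sigma/E)^2 ≈ 156.714264
round up: n = 157

157


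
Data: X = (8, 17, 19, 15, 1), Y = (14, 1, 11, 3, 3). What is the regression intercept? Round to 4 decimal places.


a = ybar - b*xbar, where b = sum((xi-xbar)(yi-ybar)) / sum((xi-xbar)^2)
n = 5, xbar = 60/5 = 12, ybar = 32/5 = 6.4
Sxy = sum((xi-xbar)(yi-ybar)) = 2
Sxx = sum((xi-xbar)^2) = 220
b = Sxy / Sxx = 1/110 ≈ 0.009091
a = 6.4 - 0.009091 * 12 = 346/55 ≈ 6.290909

6.2909


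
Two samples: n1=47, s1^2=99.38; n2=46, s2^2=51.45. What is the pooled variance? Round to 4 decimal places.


sp^2 = ((n1-1)*s1^2 + (n2-1)*s2^2)/(n1+n2-2)
(n1-1)*s1^2 = 46 * 99.38 = 4571.48
(n2-1)*s2^2 = 45 * 51.45 = 2315.25
numerator = 4571.48 + 2315.25 = 6886.73
n1+n2-2 = 91
sp^2 = 6886.73 / 91 = 688673/9100 ≈ 75.678352

75.6784


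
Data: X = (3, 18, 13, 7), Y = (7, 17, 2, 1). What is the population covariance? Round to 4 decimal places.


Cov = (1/n)*sum((xi-xbar)(yi-ybar))
n = 4, xbar = 41/4 = 10.25, ybar = 27/4 = 6.75
sum((xi-xbar)(yi-ybar)) = 83.25
Cov = 83.25 / 4 = 20.8125

20.8125


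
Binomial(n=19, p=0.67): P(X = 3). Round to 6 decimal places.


P = C(n,k) * p^k * (1-p)^(n-k)
C(19,3) = 969
p^k = 0.67^3 = 0.300763
(1-p)^(n-k) = 0.33^16 ≈ 0.00000001977985
P = 969 * 0.300763 * 0.00000001977985 ≈ 0.000006

0.000006


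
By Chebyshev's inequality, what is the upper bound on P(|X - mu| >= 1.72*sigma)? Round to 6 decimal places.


P <= 1/k^2
k^2 = 1.72^2 = 2.9584
1/k^2 = 1 / 2.9584 = 625/1849 ≈ 0.33802055

0.338021


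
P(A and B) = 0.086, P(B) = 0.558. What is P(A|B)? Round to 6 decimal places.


P(A|B) = P(A and B) / P(B) = 0.086 / 0.558 = 43/279 ≈ 0.15412186

0.154122


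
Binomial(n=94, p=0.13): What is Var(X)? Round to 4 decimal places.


Var = n*p*(1-p) = 94 * 0.13 * 0.87 = 10.6314

10.6314


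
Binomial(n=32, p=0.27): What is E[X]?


E[X] = n*p = 32 * 0.27 = 8.64

8.64


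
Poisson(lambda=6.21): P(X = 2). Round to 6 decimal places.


P = e^(-lam) * lam^k / k!
e^(-6.21) ≈ 0.002009237
lam^k = 6.21^2 = 38.5641
k! = 2! = 2
P = 0.002009237 * 38.5641 / 2 ≈ 0.038742

0.038742


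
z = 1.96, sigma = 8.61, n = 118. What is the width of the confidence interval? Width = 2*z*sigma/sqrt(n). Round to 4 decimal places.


width = 2*z*sigma/sqrt(n)
2*z*sigma = 2 * 1.96 * 8.61 = 33.7512
sqrt(118) ≈ 10.862780
width = 33.7512 / 10.862780 ≈ 3.107050

3.1070


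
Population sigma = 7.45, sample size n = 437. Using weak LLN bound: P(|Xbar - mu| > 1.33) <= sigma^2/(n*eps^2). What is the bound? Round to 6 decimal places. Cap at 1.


bound = min(1, sigma^2/(n*eps^2))
sigma^2 = 7.45^2 = 55.5025
n*eps^2 = 437 * 1.33^2 = 437 * 1.7689 = 773.0093
sigma^2/(n*eps^2) = 55.5025 / 773.0093 ≈ 0.07180056

0.071801


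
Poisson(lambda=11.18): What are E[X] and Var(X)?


E[X] = Var(X) = lambda = 11.18

11.18, 11.18


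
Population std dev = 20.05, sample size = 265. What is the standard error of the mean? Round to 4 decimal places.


SE = sigma / sqrt(n)
sqrt(265) ≈ 16.278821
SE = 20.05 / 16.278821 ≈ 1.231662

1.2317


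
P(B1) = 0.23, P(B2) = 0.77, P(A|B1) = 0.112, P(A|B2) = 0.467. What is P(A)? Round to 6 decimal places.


P(A) = P(A|B1)*P(B1) + P(A|B2)*P(B2)
P(A|B1)*P(B1) = 0.112 * 0.23 = 0.02576
P(A|B2)*P(B2) = 0.467 * 0.77 = 0.35959
P(A) = 0.02576 + 0.35959 = 0.38535

0.385350


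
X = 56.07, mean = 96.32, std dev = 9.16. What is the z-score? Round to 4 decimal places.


z = (X - mu) / sigma
X - mu = 56.07 - 96.32 = -40.25
z = -40.25 / 9.16 = -4025/916 ≈ -4.394105

-4.3941


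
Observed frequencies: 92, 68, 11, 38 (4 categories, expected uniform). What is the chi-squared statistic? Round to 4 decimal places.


chi2 = sum((O-E)^2/E), E = total/4
total = 209, E = 209/4 = 52.25
(92 - 52.25)^2 / 52.25 = 1580.0625 / 52.25 = 25281/836 ≈ 30.240431
(68 - 52.25)^2 / 52.25 = 248.0625 / 52.25 = 3969/836 ≈ 4.747608
(11 - 52.25)^2 / 52.25 = 1701.5625 / 52.25 = 2475/76 ≈ 32.565789
(38 - 52.25)^2 / 52.25 = 203.0625 / 52.25 = 171/44 ≈ 3.886364
chi2 = 14931/209 ≈ 71.440191

71.4402


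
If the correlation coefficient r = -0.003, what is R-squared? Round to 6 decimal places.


R^2 = r^2 = (-0.003)^2 = 0.000009

0.000009


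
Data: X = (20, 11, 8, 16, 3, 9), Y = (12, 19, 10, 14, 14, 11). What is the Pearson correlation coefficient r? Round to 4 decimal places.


r = sum((xi-xbar)(yi-ybar)) / sqrt(sum((xi-xbar)^2) * sum((yi-ybar)^2))
n = 6, xbar = 67/6 ≈ 11.166667, ybar = 80/6 = 40/3 ≈ 13.333333
Sxy = sum((xi-xbar)(yi-ybar)) = 2/3 ≈ 0.666667
Sxx = sum((xi-xbar)^2) = 1097/6 ≈ 182.833333
Syy = sum((yi-ybar)^2) = 154/3 ≈ 51.333333
sqrt(Sxx*Syy) ≈ 96.878504
r = Sxy / sqrt(Sxx*Syy) = 0.666667 / 96.878504 ≈ 0.006881

0.0069


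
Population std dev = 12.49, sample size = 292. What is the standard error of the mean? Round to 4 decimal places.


SE = sigma / sqrt(n)
sqrt(292) ≈ 17.088007
SE = 12.49 / 17.088007 ≈ 0.730922

0.7309


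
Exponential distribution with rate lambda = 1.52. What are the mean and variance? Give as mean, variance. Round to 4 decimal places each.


mean = 1/lam, var = 1/lam^2
mean = 1 / 1.52 = 25/38 ≈ 0.657895
lam^2 = 1.52^2 = 2.3104
var = 1 / 2.3104 = 625/1444 ≈ 0.432825

0.6579, 0.4328


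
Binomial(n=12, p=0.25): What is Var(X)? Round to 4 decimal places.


Var = n*p*(1-p) = 12 * 0.25 * 0.75 = 2.25

2.2500


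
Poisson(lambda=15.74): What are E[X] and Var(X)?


E[X] = Var(X) = lambda = 15.74

15.74, 15.74


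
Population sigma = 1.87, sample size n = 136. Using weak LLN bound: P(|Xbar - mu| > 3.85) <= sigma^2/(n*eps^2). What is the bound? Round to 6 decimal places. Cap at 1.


bound = min(1, sigma^2/(n*eps^2))
sigma^2 = 1.87^2 = 3.4969
n*eps^2 = 136 * 3.85^2 = 136 * 14.8225 = 2015.86
sigma^2/(n*eps^2) = 3.4969 / 2015.86 = 17/9800 ≈ 0.00173469

0.001735


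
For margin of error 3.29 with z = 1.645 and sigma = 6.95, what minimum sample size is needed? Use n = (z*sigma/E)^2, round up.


z*sigma/E = 1.645 * 6.95 / 3.29 = 3.475
(z*sigma/E)^2 = 12.075625
round up: n = 13

13


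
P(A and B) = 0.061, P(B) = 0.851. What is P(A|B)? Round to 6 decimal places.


P(A|B) = P(A and B) / P(B) = 0.061 / 0.851 = 61/851 ≈ 0.07168038

0.071680


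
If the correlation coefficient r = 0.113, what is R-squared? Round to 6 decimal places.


R^2 = r^2 = (0.113)^2 = 0.012769

0.012769


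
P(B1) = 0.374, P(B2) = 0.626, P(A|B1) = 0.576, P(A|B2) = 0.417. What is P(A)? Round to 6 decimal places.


P(A) = P(A|B1)*P(B1) + P(A|B2)*P(B2)
P(A|B1)*P(B1) = 0.576 * 0.374 = 0.215424
P(A|B2)*P(B2) = 0.417 * 0.626 = 0.261042
P(A) = 0.215424 + 0.261042 = 0.476466

0.476466


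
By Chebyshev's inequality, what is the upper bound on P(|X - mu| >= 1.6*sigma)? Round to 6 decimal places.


P <= 1/k^2
k^2 = 1.6^2 = 2.56
1/k^2 = 1 / 2.56 = 0.390625

0.390625


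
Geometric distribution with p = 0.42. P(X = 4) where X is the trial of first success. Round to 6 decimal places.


P = (1-p)^(k-1) * p
(1-p)^(k-1) = 0.58^3 = 0.195112
P = 0.195112 * 0.42 = 0.08194704

0.081947


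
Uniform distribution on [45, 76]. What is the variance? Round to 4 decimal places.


Var = (b-a)^2 / 12
(b-a)^2 = (76 - 45)^2 = 961
Var = 961/12 ≈ 80.083333

80.0833


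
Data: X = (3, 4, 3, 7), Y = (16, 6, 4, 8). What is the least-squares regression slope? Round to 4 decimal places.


b = sum((xi-xbar)(yi-ybar)) / sum((xi-xbar)^2)
n = 4, xbar = 17/4 = 4.25, ybar = 34/4 = 8.5
Sxy = sum((xi-xbar)(yi-ybar)) = -4.5
Sxx = sum((xi-xbar)^2) = 10.75
b = Sxy / Sxx = -18/43 ≈ -0.418605

-0.4186


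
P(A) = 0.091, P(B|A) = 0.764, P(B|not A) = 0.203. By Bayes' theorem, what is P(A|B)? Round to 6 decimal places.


P(A|B) = P(B|A)*P(A) / P(B), P(B) = P(B|A)*P(A) + P(B|not A)*P(not A)
P(B|A)*P(A) = 0.764 * 0.091 = 0.069524
P(B|not A)*P(not A) = 0.203 * 0.909 = 0.184527
P(B) = 0.069524 + 0.184527 = 0.254051
P(A|B) = 0.069524 / 0.254051 ≈ 0.27366159

0.273662


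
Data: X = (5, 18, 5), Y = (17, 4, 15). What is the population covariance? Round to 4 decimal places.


Cov = (1/n)*sum((xi-xbar)(yi-ybar))
n = 3, xbar = 28/3 ≈ 9.333333, ybar = 36/3 = 12
sum((xi-xbar)(yi-ybar)) = -104
Cov = -104 / 3 = -104/3 ≈ -34.666667

-34.6667


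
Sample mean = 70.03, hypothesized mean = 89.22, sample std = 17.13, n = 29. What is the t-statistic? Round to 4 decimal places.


t = (xbar - mu0) / (s/sqrt(n))
xbar - mu0 = 70.03 - 89.22 = -19.19
sqrt(29) ≈ 5.38516481
s/sqrt(n) = 17.13 / 5.38516481 ≈ 3.18096114
t = -19.19 / 3.18096114 ≈ -6.032768

-6.0328


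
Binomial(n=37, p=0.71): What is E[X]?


E[X] = n*p = 37 * 0.71 = 26.27

26.27


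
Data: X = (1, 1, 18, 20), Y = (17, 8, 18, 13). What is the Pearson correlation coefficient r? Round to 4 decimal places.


r = sum((xi-xbar)(yi-ybar)) / sqrt(sum((xi-xbar)^2) * sum((yi-ybar)^2))
n = 4, xbar = 40/4 = 10, ybar = 56/4 = 14
Sxy = sum((xi-xbar)(yi-ybar)) = 49
Sxx = sum((xi-xbar)^2) = 326
Syy = sum((yi-ybar)^2) = 62
sqrt(Sxx*Syy) ≈ 142.168914
r = Sxy / sqrt(Sxx*Syy) = 49 / 142.168914 ≈ 0.344660

0.3447


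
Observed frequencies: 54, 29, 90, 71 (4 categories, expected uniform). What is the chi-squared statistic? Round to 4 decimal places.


chi2 = sum((O-E)^2/E), E = total/4
total = 244, E = 244/4 = 61
(54 - 61)^2 / 61 = 49 / 61 = 49/61 ≈ 0.803279
(29 - 61)^2 / 61 = 1024 / 61 = 1024/61 ≈ 16.786885
(90 - 61)^2 / 61 = 841 / 61 = 841/61 ≈ 13.786885
(71 - 61)^2 / 61 = 100 / 61 = 100/61 ≈ 1.639344
chi2 = 2014/61 ≈ 33.016393

33.0164


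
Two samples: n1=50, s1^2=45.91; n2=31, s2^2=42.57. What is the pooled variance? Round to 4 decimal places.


sp^2 = ((n1-1)*s1^2 + (n2-1)*s2^2)/(n1+n2-2)
(n1-1)*s1^2 = 49 * 45.91 = 2249.59
(n2-1)*s2^2 = 30 * 42.57 = 1277.1
numerator = 2249.59 + 1277.1 = 3526.69
n1+n2-2 = 79
sp^2 = 3526.69 / 79 = 352669/7900 ≈ 44.641646

44.6416


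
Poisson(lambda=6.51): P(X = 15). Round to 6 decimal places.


P = e^(-lam) * lam^k / k!
e^(-6.51) ≈ 0.001488480
lam^k = 6.51^15 ≈ 1598508053040.871055
k! = 15! = 1307674368000
P = 0.001488480 * 1598508053040.871055 / 1307674368000 ≈ 0.001820

0.001820


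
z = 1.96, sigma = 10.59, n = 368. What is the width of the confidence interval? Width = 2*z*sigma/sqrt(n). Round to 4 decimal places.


width = 2*z*sigma/sqrt(n)
2*z*sigma = 2 * 1.96 * 10.59 = 41.5128
sqrt(368) ≈ 19.183326
width = 41.5128 / 19.183326 ≈ 2.164004

2.1640


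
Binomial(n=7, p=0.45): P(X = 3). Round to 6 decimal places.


P = C(n,k) * p^k * (1-p)^(n-k)
C(7,3) = 35
p^k = 0.45^3 = 0.091125
(1-p)^(n-k) = 0.55^4 = 0.09150625
P = 35 * 0.091125 * 0.09150625 ≈ 0.291848

0.291848


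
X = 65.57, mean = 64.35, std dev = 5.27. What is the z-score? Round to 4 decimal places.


z = (X - mu) / sigma
X - mu = 65.57 - 64.35 = 1.22
z = 1.22 / 5.27 = 122/527 ≈ 0.231499

0.2315


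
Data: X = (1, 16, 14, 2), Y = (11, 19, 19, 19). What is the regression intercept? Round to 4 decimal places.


a = ybar - b*xbar, where b = sum((xi-xbar)(yi-ybar)) / sum((xi-xbar)^2)
n = 4, xbar = 33/4 = 8.25, ybar = 68/4 = 17
Sxy = sum((xi-xbar)(yi-ybar)) = 58
Sxx = sum((xi-xbar)^2) = 184.75
b = Sxy / Sxx = 232/739 ≈ 0.313938
a = 17 - 0.313938 * 8.25 = 10649/739 ≈ 14.410014

14.4100


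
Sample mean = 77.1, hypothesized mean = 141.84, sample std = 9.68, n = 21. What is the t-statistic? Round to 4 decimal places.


t = (xbar - mu0) / (s/sqrt(n))
xbar - mu0 = 77.1 - 141.84 = -64.74
sqrt(21) ≈ 4.58257569
s/sqrt(n) = 9.68 / 4.58257569 ≈ 2.11234918
t = -64.74 / 2.11234918 ≈ -30.648342

-30.6483


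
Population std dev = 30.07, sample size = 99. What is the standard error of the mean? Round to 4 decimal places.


SE = sigma / sqrt(n)
sqrt(99) ≈ 9.949874
SE = 30.07 / 9.949874 ≈ 3.022149

3.0221


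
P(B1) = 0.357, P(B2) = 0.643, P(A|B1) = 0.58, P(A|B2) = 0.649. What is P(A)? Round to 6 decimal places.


P(A) = P(A|B1)*P(B1) + P(A|B2)*P(B2)
P(A|B1)*P(B1) = 0.58 * 0.357 = 0.20706
P(A|B2)*P(B2) = 0.649 * 0.643 = 0.417307
P(A) = 0.20706 + 0.417307 = 0.624367

0.624367


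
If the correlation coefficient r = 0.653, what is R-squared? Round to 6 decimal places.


R^2 = r^2 = (0.653)^2 = 0.426409

0.426409


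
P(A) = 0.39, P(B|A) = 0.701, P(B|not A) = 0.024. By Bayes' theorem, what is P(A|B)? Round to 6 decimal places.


P(A|B) = P(B|A)*P(A) / P(B), P(B) = P(B|A)*P(A) + P(B|not A)*P(not A)
P(B|A)*P(A) = 0.701 * 0.39 = 0.27339
P(B|not A)*P(not A) = 0.024 * 0.61 = 0.01464
P(B) = 0.27339 + 0.01464 = 0.28803
P(A|B) = 0.27339 / 0.28803 = 9113/9601 ≈ 0.94917196

0.949172


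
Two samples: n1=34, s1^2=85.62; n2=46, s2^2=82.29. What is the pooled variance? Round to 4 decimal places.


sp^2 = ((n1-1)*s1^2 + (n2-1)*s2^2)/(n1+n2-2)
(n1-1)*s1^2 = 33 * 85.62 = 2825.46
(n2-1)*s2^2 = 45 * 82.29 = 3703.05
numerator = 2825.46 + 3703.05 = 6528.51
n1+n2-2 = 78
sp^2 = 6528.51 / 78 = 217617/2600 ≈ 83.698846

83.6988


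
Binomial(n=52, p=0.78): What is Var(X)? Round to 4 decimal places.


Var = n*p*(1-p) = 52 * 0.78 * 0.22 = 8.9232

8.9232


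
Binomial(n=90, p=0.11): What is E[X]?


E[X] = n*p = 90 * 0.11 = 9.9

9.9


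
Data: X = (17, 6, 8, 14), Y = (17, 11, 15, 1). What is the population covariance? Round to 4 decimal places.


Cov = (1/n)*sum((xi-xbar)(yi-ybar))
n = 4, xbar = 45/4 = 11.25, ybar = 44/4 = 11
sum((xi-xbar)(yi-ybar)) = -6
Cov = -6 / 4 = -1.5

-1.5000


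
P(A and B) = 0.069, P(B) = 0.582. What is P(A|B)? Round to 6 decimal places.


P(A|B) = P(A and B) / P(B) = 0.069 / 0.582 = 23/194 ≈ 0.11855670

0.118557


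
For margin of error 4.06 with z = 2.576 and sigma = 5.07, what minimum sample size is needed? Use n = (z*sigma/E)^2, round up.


z*sigma/E = 2.576 * 5.07 / 4.06 = 11661/3625 ≈ 3.216828
(z*sigma/E)^2 ≈ 10.347980
round up: n = 11

11


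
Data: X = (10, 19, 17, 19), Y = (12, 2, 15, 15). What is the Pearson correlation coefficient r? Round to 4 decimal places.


r = sum((xi-xbar)(yi-ybar)) / sqrt(sum((xi-xbar)^2) * sum((yi-ybar)^2))
n = 4, xbar = 65/4 = 16.25, ybar = 44/4 = 11
Sxy = sum((xi-xbar)(yi-ybar)) = -17
Sxx = sum((xi-xbar)^2) = 54.75
Syy = sum((yi-ybar)^2) = 114
sqrt(Sxx*Syy) ≈ 79.003164
r = Sxy / sqrt(Sxx*Syy) = -17 / 79.003164 ≈ -0.215181

-0.2152


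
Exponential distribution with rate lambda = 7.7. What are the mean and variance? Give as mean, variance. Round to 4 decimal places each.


mean = 1/lam, var = 1/lam^2
mean = 1 / 7.7 = 10/77 ≈ 0.129870
lam^2 = 7.7^2 = 59.29
var = 1 / 59.29 = 100/5929 ≈ 0.016866

0.1299, 0.0169


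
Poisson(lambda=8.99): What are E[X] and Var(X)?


E[X] = Var(X) = lambda = 8.99

8.99, 8.99


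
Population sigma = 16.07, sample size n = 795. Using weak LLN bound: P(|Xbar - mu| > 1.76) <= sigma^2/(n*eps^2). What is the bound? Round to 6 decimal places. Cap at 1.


bound = min(1, sigma^2/(n*eps^2))
sigma^2 = 16.07^2 = 258.2449
n*eps^2 = 795 * 1.76^2 = 795 * 3.0976 = 2462.592
sigma^2/(n*eps^2) = 258.2449 / 2462.592 ≈ 0.10486711

0.104867


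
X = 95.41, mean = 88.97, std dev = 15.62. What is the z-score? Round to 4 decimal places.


z = (X - mu) / sigma
X - mu = 95.41 - 88.97 = 6.44
z = 6.44 / 15.62 = 322/781 ≈ 0.412292

0.4123


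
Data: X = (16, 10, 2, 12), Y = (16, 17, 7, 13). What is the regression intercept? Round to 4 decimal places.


a = ybar - b*xbar, where b = sum((xi-xbar)(yi-ybar)) / sum((xi-xbar)^2)
n = 4, xbar = 40/4 = 10, ybar = 53/4 = 13.25
Sxy = sum((xi-xbar)(yi-ybar)) = 66
Sxx = sum((xi-xbar)^2) = 104
b = Sxy / Sxx = 33/52 ≈ 0.634615
a = 13.25 - 0.634615 * 10 = 359/52 ≈ 6.903846

6.9038


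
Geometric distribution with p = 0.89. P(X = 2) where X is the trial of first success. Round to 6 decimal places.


P = (1-p)^(k-1) * p
(1-p)^(k-1) = 0.11^1 = 0.11
P = 0.11 * 0.89 = 0.0979

0.097900


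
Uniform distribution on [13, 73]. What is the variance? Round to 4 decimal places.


Var = (b-a)^2 / 12
(b-a)^2 = (73 - 13)^2 = 3600
Var = 3600/12 = 300

300.0000


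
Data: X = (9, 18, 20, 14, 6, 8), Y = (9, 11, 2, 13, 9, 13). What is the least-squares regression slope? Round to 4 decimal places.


b = sum((xi-xbar)(yi-ybar)) / sum((xi-xbar)^2)
n = 6, xbar = 75/6 = 12.5, ybar = 57/6 = 9.5
Sxy = sum((xi-xbar)(yi-ybar)) = -53.5
Sxx = sum((xi-xbar)^2) = 163.5
b = Sxy / Sxx = -107/327 ≈ -0.327217

-0.3272


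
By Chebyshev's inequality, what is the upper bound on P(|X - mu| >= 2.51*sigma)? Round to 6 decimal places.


P <= 1/k^2
k^2 = 2.51^2 = 6.3001
1/k^2 = 1 / 6.3001 ≈ 0.15872764

0.158728


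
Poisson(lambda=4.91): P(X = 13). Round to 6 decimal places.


P = e^(-lam) * lam^k / k!
e^(-4.91) ≈ 0.007372488
lam^k = 4.91^13 ≈ 963960853.630899
k! = 13! = 6227020800
P = 0.007372488 * 963960853.630899 / 6227020800 ≈ 0.001141

0.001141
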